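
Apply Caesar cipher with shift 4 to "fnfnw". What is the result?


Caesar cipher: shift "fnfnw" by 4
  'f' (pos 5) + 4 = pos 9 = 'j'
  'n' (pos 13) + 4 = pos 17 = 'r'
  'f' (pos 5) + 4 = pos 9 = 'j'
  'n' (pos 13) + 4 = pos 17 = 'r'
  'w' (pos 22) + 4 = pos 0 = 'a'
Result: jrjra

jrjra


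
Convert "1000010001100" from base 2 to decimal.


Input: "1000010001100" in base 2
Positional expansion:
  Digit '1' (value 1) x 2^12 = 4096
  Digit '0' (value 0) x 2^11 = 0
  Digit '0' (value 0) x 2^10 = 0
  Digit '0' (value 0) x 2^9 = 0
  Digit '0' (value 0) x 2^8 = 0
  Digit '1' (value 1) x 2^7 = 128
  Digit '0' (value 0) x 2^6 = 0
  Digit '0' (value 0) x 2^5 = 0
  Digit '0' (value 0) x 2^4 = 0
  Digit '1' (value 1) x 2^3 = 8
  Digit '1' (value 1) x 2^2 = 4
  Digit '0' (value 0) x 2^1 = 0
  Digit '0' (value 0) x 2^0 = 0
Sum = 4236

4236


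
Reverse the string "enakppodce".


Input: enakppodce
Reading characters right to left:
  Position 9: 'e'
  Position 8: 'c'
  Position 7: 'd'
  Position 6: 'o'
  Position 5: 'p'
  Position 4: 'p'
  Position 3: 'k'
  Position 2: 'a'
  Position 1: 'n'
  Position 0: 'e'
Reversed: ecdoppkane

ecdoppkane


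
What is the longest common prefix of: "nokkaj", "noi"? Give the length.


Words: nokkaj, noi
  Position 0: all 'n' => match
  Position 1: all 'o' => match
  Position 2: ('k', 'i') => mismatch, stop
LCP = "no" (length 2)

2


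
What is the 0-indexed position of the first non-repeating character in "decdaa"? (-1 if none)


Input: decdaa
Character frequencies:
  'a': 2
  'c': 1
  'd': 2
  'e': 1
Scanning left to right for freq == 1:
  Position 0 ('d'): freq=2, skip
  Position 1 ('e'): unique! => answer = 1

1


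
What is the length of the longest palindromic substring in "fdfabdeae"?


Input: "fdfabdeae"
Checking substrings for palindromes:
  [0:3] "fdf" (len 3) => palindrome
  [6:9] "eae" (len 3) => palindrome
Longest palindromic substring: "fdf" with length 3

3


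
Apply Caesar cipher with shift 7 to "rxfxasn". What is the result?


Caesar cipher: shift "rxfxasn" by 7
  'r' (pos 17) + 7 = pos 24 = 'y'
  'x' (pos 23) + 7 = pos 4 = 'e'
  'f' (pos 5) + 7 = pos 12 = 'm'
  'x' (pos 23) + 7 = pos 4 = 'e'
  'a' (pos 0) + 7 = pos 7 = 'h'
  's' (pos 18) + 7 = pos 25 = 'z'
  'n' (pos 13) + 7 = pos 20 = 'u'
Result: yemehzu

yemehzu


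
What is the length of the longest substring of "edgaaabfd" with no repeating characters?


Input: "edgaaabfd"
Sliding window (track last position of each char):
  Position 0 ('e'): window [0,0] length 1 -- new best
  Position 1 ('d'): window [0,1] length 2 -- new best
  Position 2 ('g'): window [0,2] length 3 -- new best
  Position 3 ('a'): window [0,3] length 4 -- new best
  Position 4 ('a'): repeat (last at 3), move window start to 4
  Position 4 ('a'): window [4,4] length 1
  Position 5 ('a'): repeat (last at 4), move window start to 5
  Position 5 ('a'): window [5,5] length 1
  Position 6 ('b'): window [5,6] length 2
  Position 7 ('f'): window [5,7] length 3
  Position 8 ('d'): window [5,8] length 4
Longest substring with no repeats: "edga" with length 4

4


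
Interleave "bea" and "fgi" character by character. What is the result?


Interleaving "bea" and "fgi":
  Position 0: 'b' from first, 'f' from second => "bf"
  Position 1: 'e' from first, 'g' from second => "eg"
  Position 2: 'a' from first, 'i' from second => "ai"
Result: bfegai

bfegai


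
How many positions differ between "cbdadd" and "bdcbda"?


Comparing "cbdadd" and "bdcbda" position by position:
  Position 0: 'c' vs 'b' => DIFFER
  Position 1: 'b' vs 'd' => DIFFER
  Position 2: 'd' vs 'c' => DIFFER
  Position 3: 'a' vs 'b' => DIFFER
  Position 4: 'd' vs 'd' => same
  Position 5: 'd' vs 'a' => DIFFER
Positions that differ: 5

5


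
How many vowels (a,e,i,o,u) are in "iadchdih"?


Input: iadchdih
Checking each character:
  'i' at position 0: vowel (running total: 1)
  'a' at position 1: vowel (running total: 2)
  'd' at position 2: consonant
  'c' at position 3: consonant
  'h' at position 4: consonant
  'd' at position 5: consonant
  'i' at position 6: vowel (running total: 3)
  'h' at position 7: consonant
Total vowels: 3

3


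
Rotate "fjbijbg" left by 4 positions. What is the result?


Input: "fjbijbg", rotate left by 4
First 4 characters: "fjbi"
Remaining characters: "jbg"
Concatenate remaining + first: "jbg" + "fjbi" = "jbgfjbi"

jbgfjbi


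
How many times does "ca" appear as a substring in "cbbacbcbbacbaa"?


Searching for "ca" in "cbbacbcbbacbaa"
Scanning each position:
  Position 0: "cb" => no
  Position 1: "bb" => no
  Position 2: "ba" => no
  Position 3: "ac" => no
  Position 4: "cb" => no
  Position 5: "bc" => no
  Position 6: "cb" => no
  Position 7: "bb" => no
  Position 8: "ba" => no
  Position 9: "ac" => no
  Position 10: "cb" => no
  Position 11: "ba" => no
  Position 12: "aa" => no
Total occurrences: 0

0


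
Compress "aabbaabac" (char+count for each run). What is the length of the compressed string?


Input: aabbaabac
Runs:
  'a' x 2 => "a2"
  'b' x 2 => "b2"
  'a' x 2 => "a2"
  'b' x 1 => "b1"
  'a' x 1 => "a1"
  'c' x 1 => "c1"
Compressed: "a2b2a2b1a1c1"
Compressed length: 12

12


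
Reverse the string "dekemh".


Input: dekemh
Reading characters right to left:
  Position 5: 'h'
  Position 4: 'm'
  Position 3: 'e'
  Position 2: 'k'
  Position 1: 'e'
  Position 0: 'd'
Reversed: hmeked

hmeked


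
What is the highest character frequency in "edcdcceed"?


Input: edcdcceed
Character counts:
  'c': 3
  'd': 3
  'e': 3
Maximum frequency: 3

3


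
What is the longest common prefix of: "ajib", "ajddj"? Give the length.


Words: ajib, ajddj
  Position 0: all 'a' => match
  Position 1: all 'j' => match
  Position 2: ('i', 'd') => mismatch, stop
LCP = "aj" (length 2)

2


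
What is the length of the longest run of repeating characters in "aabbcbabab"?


Input: "aabbcbabab"
Scanning for longest run:
  Position 1 ('a'): continues run of 'a', length=2
  Position 2 ('b'): new char, reset run to 1
  Position 3 ('b'): continues run of 'b', length=2
  Position 4 ('c'): new char, reset run to 1
  Position 5 ('b'): new char, reset run to 1
  Position 6 ('a'): new char, reset run to 1
  Position 7 ('b'): new char, reset run to 1
  Position 8 ('a'): new char, reset run to 1
  Position 9 ('b'): new char, reset run to 1
Longest run: 'a' with length 2

2


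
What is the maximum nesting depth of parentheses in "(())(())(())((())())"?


Input: "(())(())(())((())())"
Tracking depth:
  Position 0 '(': depth becomes 1
  Position 1 '(': depth becomes 2
  Position 2 ')': depth becomes 1
  Position 3 ')': depth becomes 0
  Position 4 '(': depth becomes 1
  Position 5 '(': depth becomes 2
  Position 6 ')': depth becomes 1
  Position 7 ')': depth becomes 0
  Position 8 '(': depth becomes 1
  Position 9 '(': depth becomes 2
  Position 10 ')': depth becomes 1
  Position 11 ')': depth becomes 0
  Position 12 '(': depth becomes 1
  Position 13 '(': depth becomes 2
  Position 14 '(': depth becomes 3
  Position 15 ')': depth becomes 2
  Position 16 ')': depth becomes 1
  Position 17 '(': depth becomes 2
  Position 18 ')': depth becomes 1
  Position 19 ')': depth becomes 0
Maximum depth reached: 3

3


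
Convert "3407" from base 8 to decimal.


Input: "3407" in base 8
Positional expansion:
  Digit '3' (value 3) x 8^3 = 1536
  Digit '4' (value 4) x 8^2 = 256
  Digit '0' (value 0) x 8^1 = 0
  Digit '7' (value 7) x 8^0 = 7
Sum = 1799

1799


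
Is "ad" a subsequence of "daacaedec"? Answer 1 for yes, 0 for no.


Check if "ad" is a subsequence of "daacaedec"
Greedy scan:
  Position 0 ('d'): no match needed
  Position 1 ('a'): matches sub[0] = 'a'
  Position 2 ('a'): no match needed
  Position 3 ('c'): no match needed
  Position 4 ('a'): no match needed
  Position 5 ('e'): no match needed
  Position 6 ('d'): matches sub[1] = 'd'
  Position 7 ('e'): no match needed
  Position 8 ('c'): no match needed
All 2 characters matched => is a subsequence

1


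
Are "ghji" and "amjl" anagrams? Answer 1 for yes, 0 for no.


Strings: "ghji", "amjl"
Sorted first:  ghij
Sorted second: ajlm
Differ at position 0: 'g' vs 'a' => not anagrams

0


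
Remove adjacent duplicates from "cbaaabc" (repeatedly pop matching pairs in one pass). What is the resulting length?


Input: cbaaabc
Stack-based adjacent duplicate removal:
  Read 'c': push. Stack: c
  Read 'b': push. Stack: cb
  Read 'a': push. Stack: cba
  Read 'a': matches stack top 'a' => pop. Stack: cb
  Read 'a': push. Stack: cba
  Read 'b': push. Stack: cbab
  Read 'c': push. Stack: cbabc
Final stack: "cbabc" (length 5)

5


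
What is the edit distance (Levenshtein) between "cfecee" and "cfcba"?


Computing edit distance: "cfecee" -> "cfcba"
DP table:
           c    f    c    b    a
      0    1    2    3    4    5
  c   1    0    1    2    3    4
  f   2    1    0    1    2    3
  e   3    2    1    1    2    3
  c   4    3    2    1    2    3
  e   5    4    3    2    2    3
  e   6    5    4    3    3    3
Edit distance = dp[6][5] = 3

3


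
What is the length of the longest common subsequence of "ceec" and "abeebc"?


LCS of "ceec" and "abeebc"
DP table:
           a    b    e    e    b    c
      0    0    0    0    0    0    0
  c   0    0    0    0    0    0    1
  e   0    0    0    1    1    1    1
  e   0    0    0    1    2    2    2
  c   0    0    0    1    2    2    3
LCS length = dp[4][6] = 3

3


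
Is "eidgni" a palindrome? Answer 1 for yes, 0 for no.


Input: eidgni
Reversed: ingdie
  Compare pos 0 ('e') with pos 5 ('i'): MISMATCH
  Compare pos 1 ('i') with pos 4 ('n'): MISMATCH
  Compare pos 2 ('d') with pos 3 ('g'): MISMATCH
Result: not a palindrome

0


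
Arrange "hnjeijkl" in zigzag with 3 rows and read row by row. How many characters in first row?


Zigzag "hnjeijkl" into 3 rows:
Placing characters:
  'h' => row 0
  'n' => row 1
  'j' => row 2
  'e' => row 1
  'i' => row 0
  'j' => row 1
  'k' => row 2
  'l' => row 1
Rows:
  Row 0: "hi"
  Row 1: "nejl"
  Row 2: "jk"
First row length: 2

2


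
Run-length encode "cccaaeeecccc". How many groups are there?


Input: cccaaeeecccc
Scanning for consecutive runs:
  Group 1: 'c' x 3 (positions 0-2)
  Group 2: 'a' x 2 (positions 3-4)
  Group 3: 'e' x 3 (positions 5-7)
  Group 4: 'c' x 4 (positions 8-11)
Total groups: 4

4


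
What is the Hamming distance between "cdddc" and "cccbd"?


Comparing "cdddc" and "cccbd" position by position:
  Position 0: 'c' vs 'c' => same
  Position 1: 'd' vs 'c' => differ
  Position 2: 'd' vs 'c' => differ
  Position 3: 'd' vs 'b' => differ
  Position 4: 'c' vs 'd' => differ
Total differences (Hamming distance): 4

4


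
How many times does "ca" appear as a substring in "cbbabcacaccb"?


Searching for "ca" in "cbbabcacaccb"
Scanning each position:
  Position 0: "cb" => no
  Position 1: "bb" => no
  Position 2: "ba" => no
  Position 3: "ab" => no
  Position 4: "bc" => no
  Position 5: "ca" => MATCH
  Position 6: "ac" => no
  Position 7: "ca" => MATCH
  Position 8: "ac" => no
  Position 9: "cc" => no
  Position 10: "cb" => no
Total occurrences: 2

2


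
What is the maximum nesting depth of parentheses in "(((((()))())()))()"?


Input: "(((((()))())()))()"
Tracking depth:
  Position 0 '(': depth becomes 1
  Position 1 '(': depth becomes 2
  Position 2 '(': depth becomes 3
  Position 3 '(': depth becomes 4
  Position 4 '(': depth becomes 5
  Position 5 '(': depth becomes 6
  Position 6 ')': depth becomes 5
  Position 7 ')': depth becomes 4
  Position 8 ')': depth becomes 3
  Position 9 '(': depth becomes 4
  Position 10 ')': depth becomes 3
  Position 11 ')': depth becomes 2
  Position 12 '(': depth becomes 3
  Position 13 ')': depth becomes 2
  Position 14 ')': depth becomes 1
  Position 15 ')': depth becomes 0
  Position 16 '(': depth becomes 1
  Position 17 ')': depth becomes 0
Maximum depth reached: 6

6


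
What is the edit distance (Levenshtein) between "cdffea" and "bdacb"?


Computing edit distance: "cdffea" -> "bdacb"
DP table:
           b    d    a    c    b
      0    1    2    3    4    5
  c   1    1    2    3    3    4
  d   2    2    1    2    3    4
  f   3    3    2    2    3    4
  f   4    4    3    3    3    4
  e   5    5    4    4    4    4
  a   6    6    5    4    5    5
Edit distance = dp[6][5] = 5

5


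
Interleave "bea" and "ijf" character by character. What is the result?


Interleaving "bea" and "ijf":
  Position 0: 'b' from first, 'i' from second => "bi"
  Position 1: 'e' from first, 'j' from second => "ej"
  Position 2: 'a' from first, 'f' from second => "af"
Result: biejaf

biejaf


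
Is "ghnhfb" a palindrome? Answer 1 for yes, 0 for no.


Input: ghnhfb
Reversed: bfhnhg
  Compare pos 0 ('g') with pos 5 ('b'): MISMATCH
  Compare pos 1 ('h') with pos 4 ('f'): MISMATCH
  Compare pos 2 ('n') with pos 3 ('h'): MISMATCH
Result: not a palindrome

0


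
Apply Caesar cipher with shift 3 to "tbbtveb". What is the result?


Caesar cipher: shift "tbbtveb" by 3
  't' (pos 19) + 3 = pos 22 = 'w'
  'b' (pos 1) + 3 = pos 4 = 'e'
  'b' (pos 1) + 3 = pos 4 = 'e'
  't' (pos 19) + 3 = pos 22 = 'w'
  'v' (pos 21) + 3 = pos 24 = 'y'
  'e' (pos 4) + 3 = pos 7 = 'h'
  'b' (pos 1) + 3 = pos 4 = 'e'
Result: weewyhe

weewyhe


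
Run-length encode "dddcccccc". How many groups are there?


Input: dddcccccc
Scanning for consecutive runs:
  Group 1: 'd' x 3 (positions 0-2)
  Group 2: 'c' x 6 (positions 3-8)
Total groups: 2

2


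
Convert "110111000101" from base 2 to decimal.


Input: "110111000101" in base 2
Positional expansion:
  Digit '1' (value 1) x 2^11 = 2048
  Digit '1' (value 1) x 2^10 = 1024
  Digit '0' (value 0) x 2^9 = 0
  Digit '1' (value 1) x 2^8 = 256
  Digit '1' (value 1) x 2^7 = 128
  Digit '1' (value 1) x 2^6 = 64
  Digit '0' (value 0) x 2^5 = 0
  Digit '0' (value 0) x 2^4 = 0
  Digit '0' (value 0) x 2^3 = 0
  Digit '1' (value 1) x 2^2 = 4
  Digit '0' (value 0) x 2^1 = 0
  Digit '1' (value 1) x 2^0 = 1
Sum = 3525

3525


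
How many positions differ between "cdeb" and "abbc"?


Comparing "cdeb" and "abbc" position by position:
  Position 0: 'c' vs 'a' => DIFFER
  Position 1: 'd' vs 'b' => DIFFER
  Position 2: 'e' vs 'b' => DIFFER
  Position 3: 'b' vs 'c' => DIFFER
Positions that differ: 4

4


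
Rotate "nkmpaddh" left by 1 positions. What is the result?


Input: "nkmpaddh", rotate left by 1
First 1 characters: "n"
Remaining characters: "kmpaddh"
Concatenate remaining + first: "kmpaddh" + "n" = "kmpaddhn"

kmpaddhn


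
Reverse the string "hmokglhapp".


Input: hmokglhapp
Reading characters right to left:
  Position 9: 'p'
  Position 8: 'p'
  Position 7: 'a'
  Position 6: 'h'
  Position 5: 'l'
  Position 4: 'g'
  Position 3: 'k'
  Position 2: 'o'
  Position 1: 'm'
  Position 0: 'h'
Reversed: ppahlgkomh

ppahlgkomh


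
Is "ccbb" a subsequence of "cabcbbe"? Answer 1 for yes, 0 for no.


Check if "ccbb" is a subsequence of "cabcbbe"
Greedy scan:
  Position 0 ('c'): matches sub[0] = 'c'
  Position 1 ('a'): no match needed
  Position 2 ('b'): no match needed
  Position 3 ('c'): matches sub[1] = 'c'
  Position 4 ('b'): matches sub[2] = 'b'
  Position 5 ('b'): matches sub[3] = 'b'
  Position 6 ('e'): no match needed
All 4 characters matched => is a subsequence

1


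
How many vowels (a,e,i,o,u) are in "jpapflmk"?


Input: jpapflmk
Checking each character:
  'j' at position 0: consonant
  'p' at position 1: consonant
  'a' at position 2: vowel (running total: 1)
  'p' at position 3: consonant
  'f' at position 4: consonant
  'l' at position 5: consonant
  'm' at position 6: consonant
  'k' at position 7: consonant
Total vowels: 1

1


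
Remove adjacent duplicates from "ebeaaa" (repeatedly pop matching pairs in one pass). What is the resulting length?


Input: ebeaaa
Stack-based adjacent duplicate removal:
  Read 'e': push. Stack: e
  Read 'b': push. Stack: eb
  Read 'e': push. Stack: ebe
  Read 'a': push. Stack: ebea
  Read 'a': matches stack top 'a' => pop. Stack: ebe
  Read 'a': push. Stack: ebea
Final stack: "ebea" (length 4)

4


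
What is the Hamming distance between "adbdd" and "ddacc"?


Comparing "adbdd" and "ddacc" position by position:
  Position 0: 'a' vs 'd' => differ
  Position 1: 'd' vs 'd' => same
  Position 2: 'b' vs 'a' => differ
  Position 3: 'd' vs 'c' => differ
  Position 4: 'd' vs 'c' => differ
Total differences (Hamming distance): 4

4


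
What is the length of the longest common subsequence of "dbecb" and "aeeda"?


LCS of "dbecb" and "aeeda"
DP table:
           a    e    e    d    a
      0    0    0    0    0    0
  d   0    0    0    0    1    1
  b   0    0    0    0    1    1
  e   0    0    1    1    1    1
  c   0    0    1    1    1    1
  b   0    0    1    1    1    1
LCS length = dp[5][5] = 1

1


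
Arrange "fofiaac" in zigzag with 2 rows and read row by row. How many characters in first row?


Zigzag "fofiaac" into 2 rows:
Placing characters:
  'f' => row 0
  'o' => row 1
  'f' => row 0
  'i' => row 1
  'a' => row 0
  'a' => row 1
  'c' => row 0
Rows:
  Row 0: "ffac"
  Row 1: "oia"
First row length: 4

4


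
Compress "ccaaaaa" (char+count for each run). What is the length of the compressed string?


Input: ccaaaaa
Runs:
  'c' x 2 => "c2"
  'a' x 5 => "a5"
Compressed: "c2a5"
Compressed length: 4

4


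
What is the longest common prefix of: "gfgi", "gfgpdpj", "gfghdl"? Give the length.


Words: gfgi, gfgpdpj, gfghdl
  Position 0: all 'g' => match
  Position 1: all 'f' => match
  Position 2: all 'g' => match
  Position 3: ('i', 'p', 'h') => mismatch, stop
LCP = "gfg" (length 3)

3


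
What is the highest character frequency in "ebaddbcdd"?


Input: ebaddbcdd
Character counts:
  'a': 1
  'b': 2
  'c': 1
  'd': 4
  'e': 1
Maximum frequency: 4

4


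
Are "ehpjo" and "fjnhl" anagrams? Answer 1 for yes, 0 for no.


Strings: "ehpjo", "fjnhl"
Sorted first:  ehjop
Sorted second: fhjln
Differ at position 0: 'e' vs 'f' => not anagrams

0


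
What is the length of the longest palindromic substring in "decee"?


Input: "decee"
Checking substrings for palindromes:
  [1:4] "ece" (len 3) => palindrome
  [3:5] "ee" (len 2) => palindrome
Longest palindromic substring: "ece" with length 3

3


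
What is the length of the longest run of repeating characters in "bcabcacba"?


Input: "bcabcacba"
Scanning for longest run:
  Position 1 ('c'): new char, reset run to 1
  Position 2 ('a'): new char, reset run to 1
  Position 3 ('b'): new char, reset run to 1
  Position 4 ('c'): new char, reset run to 1
  Position 5 ('a'): new char, reset run to 1
  Position 6 ('c'): new char, reset run to 1
  Position 7 ('b'): new char, reset run to 1
  Position 8 ('a'): new char, reset run to 1
Longest run: 'b' with length 1

1


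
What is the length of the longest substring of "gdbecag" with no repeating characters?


Input: "gdbecag"
Sliding window (track last position of each char):
  Position 0 ('g'): window [0,0] length 1 -- new best
  Position 1 ('d'): window [0,1] length 2 -- new best
  Position 2 ('b'): window [0,2] length 3 -- new best
  Position 3 ('e'): window [0,3] length 4 -- new best
  Position 4 ('c'): window [0,4] length 5 -- new best
  Position 5 ('a'): window [0,5] length 6 -- new best
  Position 6 ('g'): repeat (last at 0), move window start to 1
  Position 6 ('g'): window [1,6] length 6
Longest substring with no repeats: "gdbeca" with length 6

6


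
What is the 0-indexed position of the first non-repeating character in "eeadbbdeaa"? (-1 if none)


Input: eeadbbdeaa
Character frequencies:
  'a': 3
  'b': 2
  'd': 2
  'e': 3
Scanning left to right for freq == 1:
  Position 0 ('e'): freq=3, skip
  Position 1 ('e'): freq=3, skip
  Position 2 ('a'): freq=3, skip
  Position 3 ('d'): freq=2, skip
  Position 4 ('b'): freq=2, skip
  Position 5 ('b'): freq=2, skip
  Position 6 ('d'): freq=2, skip
  Position 7 ('e'): freq=3, skip
  Position 8 ('a'): freq=3, skip
  Position 9 ('a'): freq=3, skip
  No unique character found => answer = -1

-1


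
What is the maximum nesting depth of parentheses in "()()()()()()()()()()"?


Input: "()()()()()()()()()()"
Tracking depth:
  Position 0 '(': depth becomes 1
  Position 1 ')': depth becomes 0
  Position 2 '(': depth becomes 1
  Position 3 ')': depth becomes 0
  Position 4 '(': depth becomes 1
  Position 5 ')': depth becomes 0
  Position 6 '(': depth becomes 1
  Position 7 ')': depth becomes 0
  Position 8 '(': depth becomes 1
  Position 9 ')': depth becomes 0
  Position 10 '(': depth becomes 1
  Position 11 ')': depth becomes 0
  Position 12 '(': depth becomes 1
  Position 13 ')': depth becomes 0
  Position 14 '(': depth becomes 1
  Position 15 ')': depth becomes 0
  Position 16 '(': depth becomes 1
  Position 17 ')': depth becomes 0
  Position 18 '(': depth becomes 1
  Position 19 ')': depth becomes 0
Maximum depth reached: 1

1


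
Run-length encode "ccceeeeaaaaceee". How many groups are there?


Input: ccceeeeaaaaceee
Scanning for consecutive runs:
  Group 1: 'c' x 3 (positions 0-2)
  Group 2: 'e' x 4 (positions 3-6)
  Group 3: 'a' x 4 (positions 7-10)
  Group 4: 'c' x 1 (positions 11-11)
  Group 5: 'e' x 3 (positions 12-14)
Total groups: 5

5


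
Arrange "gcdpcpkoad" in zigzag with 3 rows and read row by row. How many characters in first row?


Zigzag "gcdpcpkoad" into 3 rows:
Placing characters:
  'g' => row 0
  'c' => row 1
  'd' => row 2
  'p' => row 1
  'c' => row 0
  'p' => row 1
  'k' => row 2
  'o' => row 1
  'a' => row 0
  'd' => row 1
Rows:
  Row 0: "gca"
  Row 1: "cppod"
  Row 2: "dk"
First row length: 3

3


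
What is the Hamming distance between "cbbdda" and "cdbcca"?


Comparing "cbbdda" and "cdbcca" position by position:
  Position 0: 'c' vs 'c' => same
  Position 1: 'b' vs 'd' => differ
  Position 2: 'b' vs 'b' => same
  Position 3: 'd' vs 'c' => differ
  Position 4: 'd' vs 'c' => differ
  Position 5: 'a' vs 'a' => same
Total differences (Hamming distance): 3

3


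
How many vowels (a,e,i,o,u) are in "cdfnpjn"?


Input: cdfnpjn
Checking each character:
  'c' at position 0: consonant
  'd' at position 1: consonant
  'f' at position 2: consonant
  'n' at position 3: consonant
  'p' at position 4: consonant
  'j' at position 5: consonant
  'n' at position 6: consonant
Total vowels: 0

0


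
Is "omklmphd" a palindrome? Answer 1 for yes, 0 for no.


Input: omklmphd
Reversed: dhpmlkmo
  Compare pos 0 ('o') with pos 7 ('d'): MISMATCH
  Compare pos 1 ('m') with pos 6 ('h'): MISMATCH
  Compare pos 2 ('k') with pos 5 ('p'): MISMATCH
  Compare pos 3 ('l') with pos 4 ('m'): MISMATCH
Result: not a palindrome

0


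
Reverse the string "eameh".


Input: eameh
Reading characters right to left:
  Position 4: 'h'
  Position 3: 'e'
  Position 2: 'm'
  Position 1: 'a'
  Position 0: 'e'
Reversed: hemae

hemae


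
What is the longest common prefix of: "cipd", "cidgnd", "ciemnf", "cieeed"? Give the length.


Words: cipd, cidgnd, ciemnf, cieeed
  Position 0: all 'c' => match
  Position 1: all 'i' => match
  Position 2: ('p', 'd', 'e', 'e') => mismatch, stop
LCP = "ci" (length 2)

2


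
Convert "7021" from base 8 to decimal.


Input: "7021" in base 8
Positional expansion:
  Digit '7' (value 7) x 8^3 = 3584
  Digit '0' (value 0) x 8^2 = 0
  Digit '2' (value 2) x 8^1 = 16
  Digit '1' (value 1) x 8^0 = 1
Sum = 3601

3601


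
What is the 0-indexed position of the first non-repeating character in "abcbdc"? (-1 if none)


Input: abcbdc
Character frequencies:
  'a': 1
  'b': 2
  'c': 2
  'd': 1
Scanning left to right for freq == 1:
  Position 0 ('a'): unique! => answer = 0

0


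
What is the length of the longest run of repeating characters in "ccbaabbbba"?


Input: "ccbaabbbba"
Scanning for longest run:
  Position 1 ('c'): continues run of 'c', length=2
  Position 2 ('b'): new char, reset run to 1
  Position 3 ('a'): new char, reset run to 1
  Position 4 ('a'): continues run of 'a', length=2
  Position 5 ('b'): new char, reset run to 1
  Position 6 ('b'): continues run of 'b', length=2
  Position 7 ('b'): continues run of 'b', length=3
  Position 8 ('b'): continues run of 'b', length=4
  Position 9 ('a'): new char, reset run to 1
Longest run: 'b' with length 4

4


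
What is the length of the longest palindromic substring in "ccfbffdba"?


Input: "ccfbffdba"
Checking substrings for palindromes:
  [2:5] "fbf" (len 3) => palindrome
  [0:2] "cc" (len 2) => palindrome
  [4:6] "ff" (len 2) => palindrome
Longest palindromic substring: "fbf" with length 3

3


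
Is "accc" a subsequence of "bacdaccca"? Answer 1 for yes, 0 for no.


Check if "accc" is a subsequence of "bacdaccca"
Greedy scan:
  Position 0 ('b'): no match needed
  Position 1 ('a'): matches sub[0] = 'a'
  Position 2 ('c'): matches sub[1] = 'c'
  Position 3 ('d'): no match needed
  Position 4 ('a'): no match needed
  Position 5 ('c'): matches sub[2] = 'c'
  Position 6 ('c'): matches sub[3] = 'c'
  Position 7 ('c'): no match needed
  Position 8 ('a'): no match needed
All 4 characters matched => is a subsequence

1


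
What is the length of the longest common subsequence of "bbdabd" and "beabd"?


LCS of "bbdabd" and "beabd"
DP table:
           b    e    a    b    d
      0    0    0    0    0    0
  b   0    1    1    1    1    1
  b   0    1    1    1    2    2
  d   0    1    1    1    2    3
  a   0    1    1    2    2    3
  b   0    1    1    2    3    3
  d   0    1    1    2    3    4
LCS length = dp[6][5] = 4

4


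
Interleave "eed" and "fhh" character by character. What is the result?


Interleaving "eed" and "fhh":
  Position 0: 'e' from first, 'f' from second => "ef"
  Position 1: 'e' from first, 'h' from second => "eh"
  Position 2: 'd' from first, 'h' from second => "dh"
Result: efehdh

efehdh


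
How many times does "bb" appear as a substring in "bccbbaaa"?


Searching for "bb" in "bccbbaaa"
Scanning each position:
  Position 0: "bc" => no
  Position 1: "cc" => no
  Position 2: "cb" => no
  Position 3: "bb" => MATCH
  Position 4: "ba" => no
  Position 5: "aa" => no
  Position 6: "aa" => no
Total occurrences: 1

1


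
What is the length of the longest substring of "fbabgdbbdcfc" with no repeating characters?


Input: "fbabgdbbdcfc"
Sliding window (track last position of each char):
  Position 0 ('f'): window [0,0] length 1 -- new best
  Position 1 ('b'): window [0,1] length 2 -- new best
  Position 2 ('a'): window [0,2] length 3 -- new best
  Position 3 ('b'): repeat (last at 1), move window start to 2
  Position 3 ('b'): window [2,3] length 2
  Position 4 ('g'): window [2,4] length 3
  Position 5 ('d'): window [2,5] length 4 -- new best
  Position 6 ('b'): repeat (last at 3), move window start to 4
  Position 6 ('b'): window [4,6] length 3
  Position 7 ('b'): repeat (last at 6), move window start to 7
  Position 7 ('b'): window [7,7] length 1
  Position 8 ('d'): window [7,8] length 2
  Position 9 ('c'): window [7,9] length 3
  Position 10 ('f'): window [7,10] length 4
  Position 11 ('c'): repeat (last at 9), move window start to 10
  Position 11 ('c'): window [10,11] length 2
Longest substring with no repeats: "abgd" with length 4

4


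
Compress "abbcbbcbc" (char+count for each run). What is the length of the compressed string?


Input: abbcbbcbc
Runs:
  'a' x 1 => "a1"
  'b' x 2 => "b2"
  'c' x 1 => "c1"
  'b' x 2 => "b2"
  'c' x 1 => "c1"
  'b' x 1 => "b1"
  'c' x 1 => "c1"
Compressed: "a1b2c1b2c1b1c1"
Compressed length: 14

14


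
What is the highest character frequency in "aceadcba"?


Input: aceadcba
Character counts:
  'a': 3
  'b': 1
  'c': 2
  'd': 1
  'e': 1
Maximum frequency: 3

3


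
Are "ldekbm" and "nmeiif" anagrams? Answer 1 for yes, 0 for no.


Strings: "ldekbm", "nmeiif"
Sorted first:  bdeklm
Sorted second: efiimn
Differ at position 0: 'b' vs 'e' => not anagrams

0


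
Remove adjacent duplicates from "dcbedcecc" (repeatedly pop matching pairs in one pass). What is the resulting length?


Input: dcbedcecc
Stack-based adjacent duplicate removal:
  Read 'd': push. Stack: d
  Read 'c': push. Stack: dc
  Read 'b': push. Stack: dcb
  Read 'e': push. Stack: dcbe
  Read 'd': push. Stack: dcbed
  Read 'c': push. Stack: dcbedc
  Read 'e': push. Stack: dcbedce
  Read 'c': push. Stack: dcbedcec
  Read 'c': matches stack top 'c' => pop. Stack: dcbedce
Final stack: "dcbedce" (length 7)

7


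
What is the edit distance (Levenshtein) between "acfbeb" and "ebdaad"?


Computing edit distance: "acfbeb" -> "ebdaad"
DP table:
           e    b    d    a    a    d
      0    1    2    3    4    5    6
  a   1    1    2    3    3    4    5
  c   2    2    2    3    4    4    5
  f   3    3    3    3    4    5    5
  b   4    4    3    4    4    5    6
  e   5    4    4    4    5    5    6
  b   6    5    4    5    5    6    6
Edit distance = dp[6][6] = 6

6


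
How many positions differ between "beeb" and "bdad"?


Comparing "beeb" and "bdad" position by position:
  Position 0: 'b' vs 'b' => same
  Position 1: 'e' vs 'd' => DIFFER
  Position 2: 'e' vs 'a' => DIFFER
  Position 3: 'b' vs 'd' => DIFFER
Positions that differ: 3

3


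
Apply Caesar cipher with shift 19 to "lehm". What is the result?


Caesar cipher: shift "lehm" by 19
  'l' (pos 11) + 19 = pos 4 = 'e'
  'e' (pos 4) + 19 = pos 23 = 'x'
  'h' (pos 7) + 19 = pos 0 = 'a'
  'm' (pos 12) + 19 = pos 5 = 'f'
Result: exaf

exaf


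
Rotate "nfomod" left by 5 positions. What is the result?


Input: "nfomod", rotate left by 5
First 5 characters: "nfomo"
Remaining characters: "d"
Concatenate remaining + first: "d" + "nfomo" = "dnfomo"

dnfomo


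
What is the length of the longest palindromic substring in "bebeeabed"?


Input: "bebeeabed"
Checking substrings for palindromes:
  [0:3] "beb" (len 3) => palindrome
  [1:4] "ebe" (len 3) => palindrome
  [3:5] "ee" (len 2) => palindrome
Longest palindromic substring: "beb" with length 3

3


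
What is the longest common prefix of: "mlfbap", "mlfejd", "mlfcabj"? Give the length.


Words: mlfbap, mlfejd, mlfcabj
  Position 0: all 'm' => match
  Position 1: all 'l' => match
  Position 2: all 'f' => match
  Position 3: ('b', 'e', 'c') => mismatch, stop
LCP = "mlf" (length 3)

3


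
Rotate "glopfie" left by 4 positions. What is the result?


Input: "glopfie", rotate left by 4
First 4 characters: "glop"
Remaining characters: "fie"
Concatenate remaining + first: "fie" + "glop" = "fieglop"

fieglop


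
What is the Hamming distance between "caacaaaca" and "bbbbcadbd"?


Comparing "caacaaaca" and "bbbbcadbd" position by position:
  Position 0: 'c' vs 'b' => differ
  Position 1: 'a' vs 'b' => differ
  Position 2: 'a' vs 'b' => differ
  Position 3: 'c' vs 'b' => differ
  Position 4: 'a' vs 'c' => differ
  Position 5: 'a' vs 'a' => same
  Position 6: 'a' vs 'd' => differ
  Position 7: 'c' vs 'b' => differ
  Position 8: 'a' vs 'd' => differ
Total differences (Hamming distance): 8

8


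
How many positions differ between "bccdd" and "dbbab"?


Comparing "bccdd" and "dbbab" position by position:
  Position 0: 'b' vs 'd' => DIFFER
  Position 1: 'c' vs 'b' => DIFFER
  Position 2: 'c' vs 'b' => DIFFER
  Position 3: 'd' vs 'a' => DIFFER
  Position 4: 'd' vs 'b' => DIFFER
Positions that differ: 5

5


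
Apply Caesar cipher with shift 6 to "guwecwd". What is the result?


Caesar cipher: shift "guwecwd" by 6
  'g' (pos 6) + 6 = pos 12 = 'm'
  'u' (pos 20) + 6 = pos 0 = 'a'
  'w' (pos 22) + 6 = pos 2 = 'c'
  'e' (pos 4) + 6 = pos 10 = 'k'
  'c' (pos 2) + 6 = pos 8 = 'i'
  'w' (pos 22) + 6 = pos 2 = 'c'
  'd' (pos 3) + 6 = pos 9 = 'j'
Result: mackicj

mackicj


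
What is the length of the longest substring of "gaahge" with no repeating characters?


Input: "gaahge"
Sliding window (track last position of each char):
  Position 0 ('g'): window [0,0] length 1 -- new best
  Position 1 ('a'): window [0,1] length 2 -- new best
  Position 2 ('a'): repeat (last at 1), move window start to 2
  Position 2 ('a'): window [2,2] length 1
  Position 3 ('h'): window [2,3] length 2
  Position 4 ('g'): window [2,4] length 3 -- new best
  Position 5 ('e'): window [2,5] length 4 -- new best
Longest substring with no repeats: "ahge" with length 4

4


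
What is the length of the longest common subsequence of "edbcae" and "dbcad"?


LCS of "edbcae" and "dbcad"
DP table:
           d    b    c    a    d
      0    0    0    0    0    0
  e   0    0    0    0    0    0
  d   0    1    1    1    1    1
  b   0    1    2    2    2    2
  c   0    1    2    3    3    3
  a   0    1    2    3    4    4
  e   0    1    2    3    4    4
LCS length = dp[6][5] = 4

4


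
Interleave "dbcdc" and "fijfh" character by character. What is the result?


Interleaving "dbcdc" and "fijfh":
  Position 0: 'd' from first, 'f' from second => "df"
  Position 1: 'b' from first, 'i' from second => "bi"
  Position 2: 'c' from first, 'j' from second => "cj"
  Position 3: 'd' from first, 'f' from second => "df"
  Position 4: 'c' from first, 'h' from second => "ch"
Result: dfbicjdfch

dfbicjdfch


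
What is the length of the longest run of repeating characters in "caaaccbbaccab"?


Input: "caaaccbbaccab"
Scanning for longest run:
  Position 1 ('a'): new char, reset run to 1
  Position 2 ('a'): continues run of 'a', length=2
  Position 3 ('a'): continues run of 'a', length=3
  Position 4 ('c'): new char, reset run to 1
  Position 5 ('c'): continues run of 'c', length=2
  Position 6 ('b'): new char, reset run to 1
  Position 7 ('b'): continues run of 'b', length=2
  Position 8 ('a'): new char, reset run to 1
  Position 9 ('c'): new char, reset run to 1
  Position 10 ('c'): continues run of 'c', length=2
  Position 11 ('a'): new char, reset run to 1
  Position 12 ('b'): new char, reset run to 1
Longest run: 'a' with length 3

3


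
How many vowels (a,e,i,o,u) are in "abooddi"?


Input: abooddi
Checking each character:
  'a' at position 0: vowel (running total: 1)
  'b' at position 1: consonant
  'o' at position 2: vowel (running total: 2)
  'o' at position 3: vowel (running total: 3)
  'd' at position 4: consonant
  'd' at position 5: consonant
  'i' at position 6: vowel (running total: 4)
Total vowels: 4

4


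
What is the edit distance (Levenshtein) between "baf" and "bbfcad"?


Computing edit distance: "baf" -> "bbfcad"
DP table:
           b    b    f    c    a    d
      0    1    2    3    4    5    6
  b   1    0    1    2    3    4    5
  a   2    1    1    2    3    3    4
  f   3    2    2    1    2    3    4
Edit distance = dp[3][6] = 4

4


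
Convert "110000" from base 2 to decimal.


Input: "110000" in base 2
Positional expansion:
  Digit '1' (value 1) x 2^5 = 32
  Digit '1' (value 1) x 2^4 = 16
  Digit '0' (value 0) x 2^3 = 0
  Digit '0' (value 0) x 2^2 = 0
  Digit '0' (value 0) x 2^1 = 0
  Digit '0' (value 0) x 2^0 = 0
Sum = 48

48


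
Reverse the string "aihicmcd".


Input: aihicmcd
Reading characters right to left:
  Position 7: 'd'
  Position 6: 'c'
  Position 5: 'm'
  Position 4: 'c'
  Position 3: 'i'
  Position 2: 'h'
  Position 1: 'i'
  Position 0: 'a'
Reversed: dcmcihia

dcmcihia


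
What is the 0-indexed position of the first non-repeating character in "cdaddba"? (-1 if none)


Input: cdaddba
Character frequencies:
  'a': 2
  'b': 1
  'c': 1
  'd': 3
Scanning left to right for freq == 1:
  Position 0 ('c'): unique! => answer = 0

0


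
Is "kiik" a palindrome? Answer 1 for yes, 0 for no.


Input: kiik
Reversed: kiik
  Compare pos 0 ('k') with pos 3 ('k'): match
  Compare pos 1 ('i') with pos 2 ('i'): match
Result: palindrome

1


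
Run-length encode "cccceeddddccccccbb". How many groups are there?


Input: cccceeddddccccccbb
Scanning for consecutive runs:
  Group 1: 'c' x 4 (positions 0-3)
  Group 2: 'e' x 2 (positions 4-5)
  Group 3: 'd' x 4 (positions 6-9)
  Group 4: 'c' x 6 (positions 10-15)
  Group 5: 'b' x 2 (positions 16-17)
Total groups: 5

5


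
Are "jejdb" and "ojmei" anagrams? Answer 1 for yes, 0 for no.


Strings: "jejdb", "ojmei"
Sorted first:  bdejj
Sorted second: eijmo
Differ at position 0: 'b' vs 'e' => not anagrams

0


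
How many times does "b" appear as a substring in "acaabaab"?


Searching for "b" in "acaabaab"
Scanning each position:
  Position 0: "a" => no
  Position 1: "c" => no
  Position 2: "a" => no
  Position 3: "a" => no
  Position 4: "b" => MATCH
  Position 5: "a" => no
  Position 6: "a" => no
  Position 7: "b" => MATCH
Total occurrences: 2

2


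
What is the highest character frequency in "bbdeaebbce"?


Input: bbdeaebbce
Character counts:
  'a': 1
  'b': 4
  'c': 1
  'd': 1
  'e': 3
Maximum frequency: 4

4


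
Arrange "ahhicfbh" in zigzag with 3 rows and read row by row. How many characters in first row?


Zigzag "ahhicfbh" into 3 rows:
Placing characters:
  'a' => row 0
  'h' => row 1
  'h' => row 2
  'i' => row 1
  'c' => row 0
  'f' => row 1
  'b' => row 2
  'h' => row 1
Rows:
  Row 0: "ac"
  Row 1: "hifh"
  Row 2: "hb"
First row length: 2

2


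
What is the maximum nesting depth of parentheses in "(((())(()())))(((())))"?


Input: "(((())(()())))(((())))"
Tracking depth:
  Position 0 '(': depth becomes 1
  Position 1 '(': depth becomes 2
  Position 2 '(': depth becomes 3
  Position 3 '(': depth becomes 4
  Position 4 ')': depth becomes 3
  Position 5 ')': depth becomes 2
  Position 6 '(': depth becomes 3
  Position 7 '(': depth becomes 4
  Position 8 ')': depth becomes 3
  Position 9 '(': depth becomes 4
  Position 10 ')': depth becomes 3
  Position 11 ')': depth becomes 2
  Position 12 ')': depth becomes 1
  Position 13 ')': depth becomes 0
  Position 14 '(': depth becomes 1
  Position 15 '(': depth becomes 2
  Position 16 '(': depth becomes 3
  Position 17 '(': depth becomes 4
  Position 18 ')': depth becomes 3
  Position 19 ')': depth becomes 2
  Position 20 ')': depth becomes 1
  Position 21 ')': depth becomes 0
Maximum depth reached: 4

4


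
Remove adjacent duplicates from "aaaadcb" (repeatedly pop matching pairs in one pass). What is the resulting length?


Input: aaaadcb
Stack-based adjacent duplicate removal:
  Read 'a': push. Stack: a
  Read 'a': matches stack top 'a' => pop. Stack: (empty)
  Read 'a': push. Stack: a
  Read 'a': matches stack top 'a' => pop. Stack: (empty)
  Read 'd': push. Stack: d
  Read 'c': push. Stack: dc
  Read 'b': push. Stack: dcb
Final stack: "dcb" (length 3)

3


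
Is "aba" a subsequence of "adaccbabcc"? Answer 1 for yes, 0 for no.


Check if "aba" is a subsequence of "adaccbabcc"
Greedy scan:
  Position 0 ('a'): matches sub[0] = 'a'
  Position 1 ('d'): no match needed
  Position 2 ('a'): no match needed
  Position 3 ('c'): no match needed
  Position 4 ('c'): no match needed
  Position 5 ('b'): matches sub[1] = 'b'
  Position 6 ('a'): matches sub[2] = 'a'
  Position 7 ('b'): no match needed
  Position 8 ('c'): no match needed
  Position 9 ('c'): no match needed
All 3 characters matched => is a subsequence

1


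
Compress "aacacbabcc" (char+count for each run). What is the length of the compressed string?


Input: aacacbabcc
Runs:
  'a' x 2 => "a2"
  'c' x 1 => "c1"
  'a' x 1 => "a1"
  'c' x 1 => "c1"
  'b' x 1 => "b1"
  'a' x 1 => "a1"
  'b' x 1 => "b1"
  'c' x 2 => "c2"
Compressed: "a2c1a1c1b1a1b1c2"
Compressed length: 16

16


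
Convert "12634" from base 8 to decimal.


Input: "12634" in base 8
Positional expansion:
  Digit '1' (value 1) x 8^4 = 4096
  Digit '2' (value 2) x 8^3 = 1024
  Digit '6' (value 6) x 8^2 = 384
  Digit '3' (value 3) x 8^1 = 24
  Digit '4' (value 4) x 8^0 = 4
Sum = 5532

5532


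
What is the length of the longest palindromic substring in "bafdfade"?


Input: "bafdfade"
Checking substrings for palindromes:
  [1:6] "afdfa" (len 5) => palindrome
  [2:5] "fdf" (len 3) => palindrome
Longest palindromic substring: "afdfa" with length 5

5


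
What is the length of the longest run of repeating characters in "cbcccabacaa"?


Input: "cbcccabacaa"
Scanning for longest run:
  Position 1 ('b'): new char, reset run to 1
  Position 2 ('c'): new char, reset run to 1
  Position 3 ('c'): continues run of 'c', length=2
  Position 4 ('c'): continues run of 'c', length=3
  Position 5 ('a'): new char, reset run to 1
  Position 6 ('b'): new char, reset run to 1
  Position 7 ('a'): new char, reset run to 1
  Position 8 ('c'): new char, reset run to 1
  Position 9 ('a'): new char, reset run to 1
  Position 10 ('a'): continues run of 'a', length=2
Longest run: 'c' with length 3

3
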